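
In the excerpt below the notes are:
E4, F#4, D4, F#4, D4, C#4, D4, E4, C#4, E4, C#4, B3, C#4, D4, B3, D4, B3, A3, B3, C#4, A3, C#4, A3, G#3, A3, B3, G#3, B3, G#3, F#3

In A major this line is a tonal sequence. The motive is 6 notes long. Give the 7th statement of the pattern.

Unit = 6 notes; the statements start on E4, D4, C#4, B3, A3, moving down a 2nd each time.
Continuing the starts: G#3 → F#3.
So cell 7 is F#3 G#3 E3 G#3 E3 D3.

F#3 G#3 E3 G#3 E3 D3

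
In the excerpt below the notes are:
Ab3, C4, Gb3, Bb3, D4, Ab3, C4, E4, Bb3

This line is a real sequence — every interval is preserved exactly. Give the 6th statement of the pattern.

The 3-note cells begin on Ab3, Bb3, C4 — each up a 2nd from the last.
Extending up a 2nd: D4 → E4 → F#4.
From F#4 the exact shape gives F#4 A#4 E4.

F#4 A#4 E4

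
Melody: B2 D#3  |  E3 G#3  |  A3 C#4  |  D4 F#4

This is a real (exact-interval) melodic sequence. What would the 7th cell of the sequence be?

Unit = 2 notes; the statements start on B2, E3, A3, D4, moving up a 4th each time.
Continuing the starts: G4 → C5 → F5.
From F5 the exact shape gives F5 A5.

F5 A5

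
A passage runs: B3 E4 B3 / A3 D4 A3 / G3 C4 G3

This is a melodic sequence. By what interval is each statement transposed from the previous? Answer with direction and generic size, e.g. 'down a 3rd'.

down a 2nd

The 3-note cells begin on B3, A3, G3 — each down a 2nd from the last.
From B3 to A3: down a 2nd.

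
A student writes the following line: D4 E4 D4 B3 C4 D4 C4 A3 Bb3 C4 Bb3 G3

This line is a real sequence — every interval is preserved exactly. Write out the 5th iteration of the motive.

Gb3 Ab3 Gb3 Eb3

Unit = 4 notes; the statements start on D4, C4, Bb3, moving down a 2nd each time.
Extending down a 2nd: Ab3 → Gb3.
From Gb3 the exact shape gives Gb3 Ab3 Gb3 Eb3.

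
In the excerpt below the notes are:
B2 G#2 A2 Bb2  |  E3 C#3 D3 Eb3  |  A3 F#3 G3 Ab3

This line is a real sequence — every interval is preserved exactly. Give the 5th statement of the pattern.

G4 E4 F4 Gb4

With a 4-note motive the entries are B2, E3, A3, each up a 4th from the previous.
Carrying on: D4 → G4.
So cell 5 is G4 E4 F4 Gb4.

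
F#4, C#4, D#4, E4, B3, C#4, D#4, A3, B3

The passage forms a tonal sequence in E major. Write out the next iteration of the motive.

C#4 G#3 A3

With a 3-note motive the entries are F#4, E4, D#4, each down a 2nd from the previous.
So cell 4 is C#4 G#3 A3.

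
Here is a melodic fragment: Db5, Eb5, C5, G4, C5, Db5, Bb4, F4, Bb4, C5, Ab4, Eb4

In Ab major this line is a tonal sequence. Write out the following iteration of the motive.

Ab4 Bb4 G4 Db4

Unit = 4 notes; the statements start on Db5, C5, Bb4, moving down a 2nd each time.
Statement 4 starts on Ab4 and keeps the same diatonic contour: Ab4 Bb4 G4 Db4.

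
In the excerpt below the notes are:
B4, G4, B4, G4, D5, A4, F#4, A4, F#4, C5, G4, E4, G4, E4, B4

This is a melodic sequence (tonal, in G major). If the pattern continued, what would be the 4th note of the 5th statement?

The unit is 5 notes. Position-4 pitches of the 3 shown cells: G4, F#4, E4.
Each moves down a 2nd. Continuing: D4 → C4.

C4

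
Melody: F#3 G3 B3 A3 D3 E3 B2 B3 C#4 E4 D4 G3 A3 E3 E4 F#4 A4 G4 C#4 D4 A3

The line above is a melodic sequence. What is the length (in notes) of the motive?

Try groups of 7 (3 cells in 21 notes):
F#3 G3 B3 A3 D3 E3 B2 | B3 C#4 E4 D4 G3 A3 E3 | E4 F#4 A4 G4 C#4 D4 A3
Every group is a transposition up a 4th of the one before; no shorter unit works.

7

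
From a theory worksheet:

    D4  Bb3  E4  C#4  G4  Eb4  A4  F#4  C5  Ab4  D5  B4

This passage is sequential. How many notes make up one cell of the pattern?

4

12 notes total. Splitting into 3 groups of 4:
D4 Bb3 E4 C#4 | G4 Eb4 A4 F#4 | C5 Ab4 D5 B4
That's a consistent up a 4th shift per cell, and no other grouping gives one.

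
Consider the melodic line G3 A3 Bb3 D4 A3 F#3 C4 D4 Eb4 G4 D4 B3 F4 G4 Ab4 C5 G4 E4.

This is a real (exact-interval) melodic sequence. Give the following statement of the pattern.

Bb4 C5 Db5 F5 C5 A4

Unit = 6 notes; the statements start on G3, C4, F4, moving up a 4th each time.
From Bb4 the exact shape gives Bb4 C5 Db5 F5 C5 A4.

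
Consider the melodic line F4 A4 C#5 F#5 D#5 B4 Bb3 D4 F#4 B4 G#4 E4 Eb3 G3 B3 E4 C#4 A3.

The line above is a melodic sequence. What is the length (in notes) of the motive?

6

There are 18 notes; a 6-note unit gives 3 cells:
F4 A4 C#5 F#5 D#5 B4 | Bb3 D4 F#4 B4 G#4 E4 | Eb3 G3 B3 E4 C#4 A3
Every group is a transposition down a 5th of the one before; no shorter unit works.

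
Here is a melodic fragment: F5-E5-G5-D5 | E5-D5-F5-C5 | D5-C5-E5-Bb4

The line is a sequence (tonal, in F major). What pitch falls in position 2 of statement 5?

Grouping in 4s, the 2nd note of each cell is E5, D5, C5.
Extending down a 2nd: Bb4 → A4.

A4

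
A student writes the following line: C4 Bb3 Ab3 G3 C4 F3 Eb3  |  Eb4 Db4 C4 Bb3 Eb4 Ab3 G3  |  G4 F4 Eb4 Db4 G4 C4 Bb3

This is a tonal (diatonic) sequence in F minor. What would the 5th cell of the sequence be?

Taking 7-note groups, the heads are C4, Eb4, G4: the pattern moves up a 3rd.
Carrying on: Bb4 → Db5.
So cell 5 is Db5 C5 Bb4 Ab4 Db5 G4 F4.

Db5 C5 Bb4 Ab4 Db5 G4 F4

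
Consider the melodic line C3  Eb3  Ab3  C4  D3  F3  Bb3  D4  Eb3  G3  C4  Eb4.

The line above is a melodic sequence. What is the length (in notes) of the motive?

12 notes total. Splitting into 3 groups of 4:
C3 Eb3 Ab3 C4 | D3 F3 Bb3 D4 | Eb3 G3 C4 Eb4
Every group is a transposition up a 2nd of the one before; no shorter unit works.

4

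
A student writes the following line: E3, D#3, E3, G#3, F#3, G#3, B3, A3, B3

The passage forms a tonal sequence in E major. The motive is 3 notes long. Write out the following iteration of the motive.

The 3-note cells begin on E3, G#3, B3 — each up a 3rd from the last.
So cell 4 is D#4 C#4 D#4.

D#4 C#4 D#4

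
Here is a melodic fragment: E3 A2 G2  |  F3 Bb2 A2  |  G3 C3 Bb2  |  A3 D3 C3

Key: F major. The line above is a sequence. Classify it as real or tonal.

tonal

Every note is diatonic to F major.
Cell 1 has -2 semitones from note 2 to 3, but cell 2 has -1 — the interval quality changes while the contour stays the same, which is the hallmark of a tonal sequence.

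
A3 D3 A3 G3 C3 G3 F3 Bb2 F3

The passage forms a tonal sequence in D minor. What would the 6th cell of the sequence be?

Unit = 3 notes; the statements start on A3, G3, F3, moving down a 2nd each time.
Carrying on: E3 → D3 → C3.
So cell 6 is C3 F2 C3.

C3 F2 C3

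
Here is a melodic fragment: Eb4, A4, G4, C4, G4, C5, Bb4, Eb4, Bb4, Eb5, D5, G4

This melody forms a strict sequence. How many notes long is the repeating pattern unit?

4

There are 12 notes; a 4-note unit gives 3 cells:
Eb4 A4 G4 C4 | G4 C5 Bb4 Eb4 | Bb4 Eb5 D5 G4
Each cell is the previous one up a 3rd — so the unit is 4 notes.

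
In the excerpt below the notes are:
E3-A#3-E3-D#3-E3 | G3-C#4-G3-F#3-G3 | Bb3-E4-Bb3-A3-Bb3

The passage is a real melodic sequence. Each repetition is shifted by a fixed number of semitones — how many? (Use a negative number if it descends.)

Taking 5-note groups, the heads are E3, G3, Bb3: the pattern moves up a 3rd.
E3→G3 is 55 − 52 = 3 semitones.

3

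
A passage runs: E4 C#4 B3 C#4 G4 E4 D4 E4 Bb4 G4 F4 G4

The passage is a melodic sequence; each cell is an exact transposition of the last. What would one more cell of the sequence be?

Unit = 4 notes; the statements start on E4, G4, Bb4, moving up a 3rd each time.
From Db5 the exact shape gives Db5 Bb4 Ab4 Bb4.

Db5 Bb4 Ab4 Bb4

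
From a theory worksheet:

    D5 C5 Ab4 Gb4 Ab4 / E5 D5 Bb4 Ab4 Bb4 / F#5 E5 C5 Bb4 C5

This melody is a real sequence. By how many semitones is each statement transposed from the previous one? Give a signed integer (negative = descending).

With a 5-note motive the entries are D5, E5, F#5, each up a 2nd from the previous.
D5→E5 is 76 − 74 = 2 semitones.

2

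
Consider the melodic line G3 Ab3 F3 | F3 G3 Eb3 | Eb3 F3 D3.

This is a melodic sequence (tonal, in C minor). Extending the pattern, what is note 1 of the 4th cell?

D3

Grouping in 3s, the 1st note of each cell is G3, F3, Eb3.
Each moves down a 2nd; the next is D3.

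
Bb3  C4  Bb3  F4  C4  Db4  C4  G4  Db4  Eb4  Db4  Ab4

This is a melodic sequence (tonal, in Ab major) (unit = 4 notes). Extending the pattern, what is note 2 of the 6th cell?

With 4-note cells, note 2 of each statement runs C4, Db4, Eb4.
Each moves up a 2nd. Continuing: F4 → G4 → Ab4.

Ab4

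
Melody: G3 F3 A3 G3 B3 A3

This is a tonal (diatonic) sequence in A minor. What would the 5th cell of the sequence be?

D4 C4

Unit = 2 notes; the statements start on G3, A3, B3, moving up a 2nd each time.
Extending up a 2nd: C4 → D4.
So cell 5 is D4 C4.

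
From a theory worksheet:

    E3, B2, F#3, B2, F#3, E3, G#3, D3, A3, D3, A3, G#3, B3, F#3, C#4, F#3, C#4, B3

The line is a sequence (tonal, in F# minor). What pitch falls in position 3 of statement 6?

The unit is 6 notes. Position-3 pitches of the 3 shown cells: F#3, A3, C#4.
Each moves up a 3rd. Continuing: E4 → G#4 → B4.

B4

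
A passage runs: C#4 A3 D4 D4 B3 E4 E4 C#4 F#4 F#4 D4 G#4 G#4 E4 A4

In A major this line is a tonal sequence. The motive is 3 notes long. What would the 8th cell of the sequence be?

Taking 3-note groups, the heads are C#4, D4, E4, F#4, G#4: the pattern moves up a 2nd.
Extending up a 2nd: A4 → B4 → C#5.
So cell 8 is C#5 A4 D5.

C#5 A4 D5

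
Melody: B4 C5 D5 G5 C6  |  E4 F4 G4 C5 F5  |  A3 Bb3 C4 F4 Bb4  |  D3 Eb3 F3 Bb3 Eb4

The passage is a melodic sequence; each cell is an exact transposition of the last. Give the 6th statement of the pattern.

C2 Db2 Eb2 Ab2 Db3

With a 5-note motive the entries are B4, E4, A3, D3, each down a 5th from the previous.
Continuing the starts: G2 → C2.
Statement 6 starts on C2 and keeps the same exact contour: C2 Db2 Eb2 Ab2 Db3.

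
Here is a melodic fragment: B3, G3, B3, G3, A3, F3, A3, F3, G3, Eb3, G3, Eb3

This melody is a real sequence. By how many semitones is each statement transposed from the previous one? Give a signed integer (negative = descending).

-2

With a 4-note motive the entries are B3, A3, G3, each down a 2nd from the previous.
Counting half-steps from B3 to A3: -2.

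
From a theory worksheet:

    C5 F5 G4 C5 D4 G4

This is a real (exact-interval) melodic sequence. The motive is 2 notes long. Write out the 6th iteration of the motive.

With a 2-note motive the entries are C5, G4, D4, each down a 4th from the previous.
Carrying on: A3 → E3 → B2.
So cell 6 is B2 E3.

B2 E3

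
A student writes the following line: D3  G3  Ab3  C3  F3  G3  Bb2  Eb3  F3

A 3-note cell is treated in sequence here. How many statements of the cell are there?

3

9 notes in groups of 3 gives 9/3 = 3 statements.
Starts: D3, C3, Bb2 — each down a 2nd.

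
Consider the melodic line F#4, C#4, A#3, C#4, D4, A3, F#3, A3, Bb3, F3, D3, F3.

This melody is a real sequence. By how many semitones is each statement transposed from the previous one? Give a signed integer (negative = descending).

-4

With a 4-note motive the entries are F#4, D4, Bb3, each down a 3rd from the previous.
F#4 to D4 spans -4 semitones.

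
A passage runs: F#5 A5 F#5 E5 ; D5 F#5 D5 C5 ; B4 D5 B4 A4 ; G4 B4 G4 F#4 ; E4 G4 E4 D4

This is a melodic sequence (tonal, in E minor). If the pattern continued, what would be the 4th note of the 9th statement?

The unit is 4 notes. Position-4 pitches of the 5 shown cells: E5, C5, A4, F#4, D4.
Extending down a 3rd: B3 → G3 → E3 → C3.

C3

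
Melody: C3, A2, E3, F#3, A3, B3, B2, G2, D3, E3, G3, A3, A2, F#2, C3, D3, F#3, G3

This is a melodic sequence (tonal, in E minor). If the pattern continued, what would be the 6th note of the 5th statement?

With 6-note cells, note 6 of each statement runs B3, A3, G3.
Each moves down a 2nd. Continuing: F#3 → E3.

E3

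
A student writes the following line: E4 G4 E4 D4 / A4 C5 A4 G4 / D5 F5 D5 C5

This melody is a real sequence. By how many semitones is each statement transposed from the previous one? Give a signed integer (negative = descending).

The 4-note cells begin on E4, A4, D5 — each up a 4th from the last.
E4→A4 is 69 − 64 = 5 semitones.

5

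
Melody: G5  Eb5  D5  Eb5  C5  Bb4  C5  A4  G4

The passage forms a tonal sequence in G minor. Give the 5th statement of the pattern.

The 3-note cells begin on G5, Eb5, C5 — each down a 3rd from the last.
Carrying on: A4 → F4.
Statement 5 starts on F4 and keeps the same diatonic contour: F4 D4 C4.

F4 D4 C4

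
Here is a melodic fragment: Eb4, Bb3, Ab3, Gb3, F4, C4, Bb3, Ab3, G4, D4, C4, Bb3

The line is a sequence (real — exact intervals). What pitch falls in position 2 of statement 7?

A#4

Grouping in 4s, the 2nd note of each cell is Bb3, C4, D4.
Extending up a 2nd: E4 → F#4 → G#4 → A#4.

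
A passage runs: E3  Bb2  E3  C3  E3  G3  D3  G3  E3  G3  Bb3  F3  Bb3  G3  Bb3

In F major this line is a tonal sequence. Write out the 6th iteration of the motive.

A4 E4 A4 F4 A4

With a 5-note motive the entries are E3, G3, Bb3, each up a 3rd from the previous.
Carrying on: D4 → F4 → A4.
Statement 6 starts on A4 and keeps the same diatonic contour: A4 E4 A4 F4 A4.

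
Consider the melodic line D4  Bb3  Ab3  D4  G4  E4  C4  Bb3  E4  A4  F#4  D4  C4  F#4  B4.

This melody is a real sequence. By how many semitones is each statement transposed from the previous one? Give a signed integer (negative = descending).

2

With a 5-note motive the entries are D4, E4, F#4, each up a 2nd from the previous.
Counting half-steps from D4 to E4: 2.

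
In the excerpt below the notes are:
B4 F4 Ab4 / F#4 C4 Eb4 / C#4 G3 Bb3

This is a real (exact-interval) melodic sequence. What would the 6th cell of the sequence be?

A#2 E2 G2

Unit = 3 notes; the statements start on B4, F#4, C#4, moving down a 4th each time.
Carrying on: G#3 → D#3 → A#2.
So cell 6 is A#2 E2 G2.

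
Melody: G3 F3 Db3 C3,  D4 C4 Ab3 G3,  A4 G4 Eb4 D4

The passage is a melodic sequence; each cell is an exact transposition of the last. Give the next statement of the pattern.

E5 D5 Bb4 A4

Taking 4-note groups, the heads are G3, D4, A4: the pattern moves up a 5th.
From E5 the exact shape gives E5 D5 Bb4 A4.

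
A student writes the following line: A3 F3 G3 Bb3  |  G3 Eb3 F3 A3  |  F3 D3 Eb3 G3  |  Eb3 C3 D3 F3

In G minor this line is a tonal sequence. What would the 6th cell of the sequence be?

The 4-note cells begin on A3, G3, F3, Eb3 — each down a 2nd from the last.
Extending down a 2nd: D3 → C3.
Statement 6 starts on C3 and keeps the same diatonic contour: C3 A2 Bb2 D3.

C3 A2 Bb2 D3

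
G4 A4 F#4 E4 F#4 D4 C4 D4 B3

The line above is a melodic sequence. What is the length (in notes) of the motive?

3

9 notes total. Splitting into 3 groups of 3:
G4 A4 F#4 | E4 F#4 D4 | C4 D4 B3
Each cell is the previous one down a 3rd — so the unit is 3 notes.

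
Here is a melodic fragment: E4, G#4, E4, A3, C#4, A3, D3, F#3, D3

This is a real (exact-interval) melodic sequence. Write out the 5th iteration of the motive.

With a 3-note motive the entries are E4, A3, D3, each down a 5th from the previous.
Carrying on: G2 → C2.
So cell 5 is C2 E2 C2.

C2 E2 C2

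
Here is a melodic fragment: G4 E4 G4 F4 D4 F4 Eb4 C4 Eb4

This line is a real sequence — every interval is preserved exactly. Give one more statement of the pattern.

The 3-note cells begin on G4, F4, Eb4 — each down a 2nd from the last.
Statement 4 starts on Db4 and keeps the same exact contour: Db4 Bb3 Db4.

Db4 Bb3 Db4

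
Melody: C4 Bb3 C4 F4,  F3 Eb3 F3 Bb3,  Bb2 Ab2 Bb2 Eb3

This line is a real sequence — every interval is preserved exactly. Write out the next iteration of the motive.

Eb2 Db2 Eb2 Ab2

Unit = 4 notes; the statements start on C4, F3, Bb2, moving down a 5th each time.
Statement 4 starts on Eb2 and keeps the same exact contour: Eb2 Db2 Eb2 Ab2.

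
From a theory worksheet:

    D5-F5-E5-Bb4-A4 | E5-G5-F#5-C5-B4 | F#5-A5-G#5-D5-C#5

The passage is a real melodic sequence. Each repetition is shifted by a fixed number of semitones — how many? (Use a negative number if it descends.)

With a 5-note motive the entries are D5, E5, F#5, each up a 2nd from the previous.
D5→E5 is 76 − 74 = 2 semitones.

2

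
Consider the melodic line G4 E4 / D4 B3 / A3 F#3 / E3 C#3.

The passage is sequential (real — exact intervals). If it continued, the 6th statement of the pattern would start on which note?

F#2

With a 2-note motive the entries are G4, D4, A3, E3, each down a 4th from the previous.
Extending the heads down a 4th: B2 → F#2.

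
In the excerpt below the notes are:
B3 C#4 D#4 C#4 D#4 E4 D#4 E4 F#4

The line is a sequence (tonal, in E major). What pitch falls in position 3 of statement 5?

A4

The unit is 3 notes. Position-3 pitches of the 3 shown cells: D#4, E4, F#4.
Extending up a 2nd: G#4 → A4.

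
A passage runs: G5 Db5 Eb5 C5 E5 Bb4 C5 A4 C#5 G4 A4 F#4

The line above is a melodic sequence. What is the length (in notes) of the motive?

Try groups of 4 (3 cells in 12 notes):
G5 Db5 Eb5 C5 | E5 Bb4 C5 A4 | C#5 G4 A4 F#4
Each cell is the previous one down a 3rd — so the unit is 4 notes.

4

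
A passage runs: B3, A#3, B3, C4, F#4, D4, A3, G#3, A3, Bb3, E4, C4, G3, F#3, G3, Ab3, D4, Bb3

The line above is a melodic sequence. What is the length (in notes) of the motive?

6

Try groups of 6 (3 cells in 18 notes):
B3 A#3 B3 C4 F#4 D4 | A3 G#3 A3 Bb3 E4 C4 | G3 F#3 G3 Ab3 D4 Bb3
Every group is a transposition down a 2nd of the one before; no shorter unit works.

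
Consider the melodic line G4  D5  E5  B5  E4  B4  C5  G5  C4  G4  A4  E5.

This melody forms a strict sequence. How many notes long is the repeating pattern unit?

4

12 notes total. Splitting into 3 groups of 4:
G4 D5 E5 B5 | E4 B4 C5 G5 | C4 G4 A4 E5
Each cell is the previous one down a 3rd — so the unit is 4 notes.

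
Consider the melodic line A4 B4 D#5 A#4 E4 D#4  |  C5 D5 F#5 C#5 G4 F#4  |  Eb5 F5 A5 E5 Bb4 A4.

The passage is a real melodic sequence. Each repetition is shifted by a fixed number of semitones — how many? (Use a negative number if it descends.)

3

Taking 6-note groups, the heads are A4, C5, Eb5: the pattern moves up a 3rd.
Counting half-steps from A4 to C5: 3.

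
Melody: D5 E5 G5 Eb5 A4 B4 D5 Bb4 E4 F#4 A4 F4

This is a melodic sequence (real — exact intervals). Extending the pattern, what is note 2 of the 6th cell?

D#3

With 4-note cells, note 2 of each statement runs E5, B4, F#4.
Carrying that down a 4th forward: C#4 → G#3 → D#3.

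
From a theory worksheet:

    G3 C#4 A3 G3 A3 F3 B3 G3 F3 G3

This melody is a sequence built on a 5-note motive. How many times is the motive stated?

10 notes in groups of 5 gives 10/5 = 2 statements.
Starts: G3, F3 — each down a 2nd.

2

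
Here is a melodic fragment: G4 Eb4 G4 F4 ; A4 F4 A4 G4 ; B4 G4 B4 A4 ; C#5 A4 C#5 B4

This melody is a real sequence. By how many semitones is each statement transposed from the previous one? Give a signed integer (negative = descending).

2

With a 4-note motive the entries are G4, A4, B4, C#5, each up a 2nd from the previous.
Counting half-steps from G4 to A4: 2.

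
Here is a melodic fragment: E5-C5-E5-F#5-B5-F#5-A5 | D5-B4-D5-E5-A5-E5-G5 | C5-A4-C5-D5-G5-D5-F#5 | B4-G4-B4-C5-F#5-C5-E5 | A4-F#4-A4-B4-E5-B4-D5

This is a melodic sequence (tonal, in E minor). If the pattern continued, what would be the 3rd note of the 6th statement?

With 7-note cells, note 3 of each statement runs E5, D5, C5, B4, A4.
Each moves down a 2nd; the next is G4.

G4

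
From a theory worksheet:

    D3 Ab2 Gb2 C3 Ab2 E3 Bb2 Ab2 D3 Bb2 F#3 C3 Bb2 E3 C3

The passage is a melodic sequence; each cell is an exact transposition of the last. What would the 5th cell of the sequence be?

Taking 5-note groups, the heads are D3, E3, F#3: the pattern moves up a 2nd.
Extending up a 2nd: G#3 → A#3.
From A#3 the exact shape gives A#3 E3 D3 G#3 E3.

A#3 E3 D3 G#3 E3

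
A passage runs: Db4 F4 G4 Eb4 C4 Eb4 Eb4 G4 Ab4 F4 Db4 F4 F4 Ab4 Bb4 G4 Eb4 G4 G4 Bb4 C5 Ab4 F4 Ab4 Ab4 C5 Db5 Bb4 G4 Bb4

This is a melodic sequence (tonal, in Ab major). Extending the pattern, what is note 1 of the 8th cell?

The unit is 6 notes. Position-1 pitches of the 5 shown cells: Db4, Eb4, F4, G4, Ab4.
Each moves up a 2nd. Continuing: Bb4 → C5 → Db5.

Db5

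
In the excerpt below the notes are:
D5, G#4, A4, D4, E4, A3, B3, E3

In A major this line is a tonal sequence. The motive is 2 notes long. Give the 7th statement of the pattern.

Unit = 2 notes; the statements start on D5, A4, E4, B3, moving down a 4th each time.
Extending down a 4th: F#3 → C#3 → G#2.
From G#2 the diatonic shape gives G#2 C#2.

G#2 C#2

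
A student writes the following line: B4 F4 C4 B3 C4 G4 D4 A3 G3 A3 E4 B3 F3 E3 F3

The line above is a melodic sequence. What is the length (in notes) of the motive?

5

There are 15 notes; a 5-note unit gives 3 cells:
B4 F4 C4 B3 C4 | G4 D4 A3 G3 A3 | E4 B3 F3 E3 F3
That's a consistent down a 3rd shift per cell, and no other grouping gives one.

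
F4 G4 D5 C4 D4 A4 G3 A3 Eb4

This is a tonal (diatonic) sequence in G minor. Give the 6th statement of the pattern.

With a 3-note motive the entries are F4, C4, G3, each down a 4th from the previous.
Extending down a 4th: D3 → A2 → Eb2.
From Eb2 the diatonic shape gives Eb2 F2 C3.

Eb2 F2 C3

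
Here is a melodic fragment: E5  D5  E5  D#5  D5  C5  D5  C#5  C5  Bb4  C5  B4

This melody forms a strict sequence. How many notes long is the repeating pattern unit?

There are 12 notes; a 4-note unit gives 3 cells:
E5 D5 E5 D#5 | D5 C5 D5 C#5 | C5 Bb4 C5 B4
Each cell is the previous one down a 2nd — so the unit is 4 notes.

4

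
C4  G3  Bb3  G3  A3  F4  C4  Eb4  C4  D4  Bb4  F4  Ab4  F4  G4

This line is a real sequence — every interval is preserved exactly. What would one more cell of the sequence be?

Taking 5-note groups, the heads are C4, F4, Bb4: the pattern moves up a 4th.
So cell 4 is Eb5 Bb4 Db5 Bb4 C5.

Eb5 Bb4 Db5 Bb4 C5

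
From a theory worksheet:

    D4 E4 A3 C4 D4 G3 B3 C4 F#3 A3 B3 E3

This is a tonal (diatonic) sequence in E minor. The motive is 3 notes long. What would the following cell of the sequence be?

The 3-note cells begin on D4, C4, B3, A3 — each down a 2nd from the last.
From G3 the diatonic shape gives G3 A3 D3.

G3 A3 D3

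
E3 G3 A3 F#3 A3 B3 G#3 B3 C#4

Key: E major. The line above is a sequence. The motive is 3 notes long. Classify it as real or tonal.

Each cell has the same semitone pattern (3, 2) — intervals are preserved exactly.
And G3 lies outside E major, so the sequence is real rather than tonal.

real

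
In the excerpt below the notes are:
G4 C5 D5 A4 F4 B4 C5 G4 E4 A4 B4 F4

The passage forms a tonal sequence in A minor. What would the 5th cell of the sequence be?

Taking 4-note groups, the heads are G4, F4, E4: the pattern moves down a 2nd.
Continuing the starts: D4 → C4.
Statement 5 starts on C4 and keeps the same diatonic contour: C4 F4 G4 D4.

C4 F4 G4 D4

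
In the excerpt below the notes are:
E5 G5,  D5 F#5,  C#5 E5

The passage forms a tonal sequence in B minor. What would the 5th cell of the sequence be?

A4 C#5

Taking 2-note groups, the heads are E5, D5, C#5: the pattern moves down a 2nd.
Extending down a 2nd: B4 → A4.
So cell 5 is A4 C#5.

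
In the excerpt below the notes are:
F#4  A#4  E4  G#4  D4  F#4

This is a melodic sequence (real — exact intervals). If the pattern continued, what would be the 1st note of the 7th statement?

Gb3

With 2-note cells, note 1 of each statement runs F#4, E4, D4.
Extending down a 2nd: C4 → Bb3 → Ab3 → Gb3.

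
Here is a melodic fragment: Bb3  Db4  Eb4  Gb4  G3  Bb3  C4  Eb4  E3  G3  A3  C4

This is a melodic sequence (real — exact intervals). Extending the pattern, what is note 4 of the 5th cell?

Grouping in 4s, the 4th note of each cell is Gb4, Eb4, C4.
Extending down a 3rd: A3 → F#3.

F#3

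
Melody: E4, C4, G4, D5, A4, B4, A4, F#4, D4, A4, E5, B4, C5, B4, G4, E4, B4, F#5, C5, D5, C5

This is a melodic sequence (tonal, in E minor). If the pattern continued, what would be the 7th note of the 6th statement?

With 7-note cells, note 7 of each statement runs A4, B4, C5.
Carrying that up a 2nd forward: D5 → E5 → F#5.

F#5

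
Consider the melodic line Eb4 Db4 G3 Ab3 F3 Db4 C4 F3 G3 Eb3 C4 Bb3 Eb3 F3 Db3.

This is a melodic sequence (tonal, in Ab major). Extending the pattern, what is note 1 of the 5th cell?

With 5-note cells, note 1 of each statement runs Eb4, Db4, C4.
Carrying that down a 2nd forward: Bb3 → Ab3.

Ab3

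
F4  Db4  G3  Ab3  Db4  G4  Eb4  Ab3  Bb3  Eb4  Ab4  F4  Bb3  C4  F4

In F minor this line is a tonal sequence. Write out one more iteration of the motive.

Bb4 G4 C4 Db4 G4

The 5-note cells begin on F4, G4, Ab4 — each up a 2nd from the last.
So cell 4 is Bb4 G4 C4 Db4 G4.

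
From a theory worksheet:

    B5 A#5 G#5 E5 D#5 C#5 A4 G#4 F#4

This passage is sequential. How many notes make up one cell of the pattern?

9 notes total. Splitting into 3 groups of 3:
B5 A#5 G#5 | E5 D#5 C#5 | A4 G#4 F#4
Each cell is the previous one down a 5th — so the unit is 3 notes.

3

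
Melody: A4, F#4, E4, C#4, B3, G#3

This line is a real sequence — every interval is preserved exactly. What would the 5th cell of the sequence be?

Taking 2-note groups, the heads are A4, E4, B3: the pattern moves down a 4th.
Continuing the starts: F#3 → C#3.
From C#3 the exact shape gives C#3 A#2.

C#3 A#2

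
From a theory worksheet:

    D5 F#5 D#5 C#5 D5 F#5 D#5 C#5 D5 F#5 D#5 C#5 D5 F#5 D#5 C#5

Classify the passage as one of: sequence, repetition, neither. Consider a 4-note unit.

repetition

Each 4-note cell is identical (D5 F#5 D#5 C#5), restated at the same pitch.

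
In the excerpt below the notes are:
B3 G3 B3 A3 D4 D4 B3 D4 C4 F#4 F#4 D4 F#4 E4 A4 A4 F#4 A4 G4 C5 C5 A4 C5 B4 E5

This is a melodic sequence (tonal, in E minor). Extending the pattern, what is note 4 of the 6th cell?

The unit is 5 notes. Position-4 pitches of the 5 shown cells: A3, C4, E4, G4, B4.
One more up a 3rd gives D5.

D5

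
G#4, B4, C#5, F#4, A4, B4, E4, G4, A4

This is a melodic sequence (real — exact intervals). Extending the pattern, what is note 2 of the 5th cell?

The unit is 3 notes. Position-2 pitches of the 3 shown cells: B4, A4, G4.
Each moves down a 2nd. Continuing: F4 → Eb4.

Eb4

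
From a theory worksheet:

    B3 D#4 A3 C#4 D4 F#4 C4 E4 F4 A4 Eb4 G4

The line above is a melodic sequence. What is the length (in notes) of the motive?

There are 12 notes; a 4-note unit gives 3 cells:
B3 D#4 A3 C#4 | D4 F#4 C4 E4 | F4 A4 Eb4 G4
Each cell is the previous one up a 3rd — so the unit is 4 notes.

4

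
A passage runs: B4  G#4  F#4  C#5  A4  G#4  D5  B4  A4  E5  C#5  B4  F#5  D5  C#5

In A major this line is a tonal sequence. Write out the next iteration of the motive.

G#5 E5 D5

Unit = 3 notes; the statements start on B4, C#5, D5, E5, F#5, moving up a 2nd each time.
Statement 6 starts on G#5 and keeps the same diatonic contour: G#5 E5 D5.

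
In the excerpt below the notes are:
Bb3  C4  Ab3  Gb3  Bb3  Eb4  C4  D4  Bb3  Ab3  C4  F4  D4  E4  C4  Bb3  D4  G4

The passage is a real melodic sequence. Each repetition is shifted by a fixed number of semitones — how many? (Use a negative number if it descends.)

Taking 6-note groups, the heads are Bb3, C4, D4: the pattern moves up a 2nd.
Bb3→C4 is 60 − 58 = 2 semitones.

2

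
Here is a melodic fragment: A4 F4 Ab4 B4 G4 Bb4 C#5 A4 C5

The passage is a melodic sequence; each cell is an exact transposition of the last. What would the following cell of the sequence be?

D#5 B4 D5

Taking 3-note groups, the heads are A4, B4, C#5: the pattern moves up a 2nd.
From D#5 the exact shape gives D#5 B4 D5.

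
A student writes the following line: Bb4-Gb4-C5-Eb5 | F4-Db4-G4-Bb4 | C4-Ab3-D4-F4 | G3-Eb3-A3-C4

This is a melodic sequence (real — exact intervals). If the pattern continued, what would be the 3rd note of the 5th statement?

E3

The unit is 4 notes. Position-3 pitches of the 4 shown cells: C5, G4, D4, A3.
Each moves down a 4th; the next is E3.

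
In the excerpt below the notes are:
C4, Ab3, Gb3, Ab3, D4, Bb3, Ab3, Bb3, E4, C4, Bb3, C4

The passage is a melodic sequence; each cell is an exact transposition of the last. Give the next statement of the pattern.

The 4-note cells begin on C4, D4, E4 — each up a 2nd from the last.
Statement 4 starts on F#4 and keeps the same exact contour: F#4 D4 C4 D4.

F#4 D4 C4 D4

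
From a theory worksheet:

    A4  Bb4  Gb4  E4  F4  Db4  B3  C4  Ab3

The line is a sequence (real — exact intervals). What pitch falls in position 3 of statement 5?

Bb2

Grouping in 3s, the 3rd note of each cell is Gb4, Db4, Ab3.
Extending down a 4th: Eb3 → Bb2.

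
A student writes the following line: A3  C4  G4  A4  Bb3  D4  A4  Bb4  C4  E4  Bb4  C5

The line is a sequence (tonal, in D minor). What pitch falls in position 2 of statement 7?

Bb4

Grouping in 4s, the 2nd note of each cell is C4, D4, E4.
Extending up a 2nd: F4 → G4 → A4 → Bb4.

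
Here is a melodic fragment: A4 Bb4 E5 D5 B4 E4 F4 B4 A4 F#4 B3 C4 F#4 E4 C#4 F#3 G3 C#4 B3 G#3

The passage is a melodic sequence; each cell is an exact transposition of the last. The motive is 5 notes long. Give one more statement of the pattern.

Unit = 5 notes; the statements start on A4, E4, B3, F#3, moving down a 4th each time.
Statement 5 starts on C#3 and keeps the same exact contour: C#3 D3 G#3 F#3 D#3.

C#3 D3 G#3 F#3 D#3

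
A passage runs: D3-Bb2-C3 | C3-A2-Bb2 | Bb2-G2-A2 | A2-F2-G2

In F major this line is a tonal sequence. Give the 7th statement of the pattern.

E2 C2 D2

Taking 3-note groups, the heads are D3, C3, Bb2, A2: the pattern moves down a 2nd.
Carrying on: G2 → F2 → E2.
From E2 the diatonic shape gives E2 C2 D2.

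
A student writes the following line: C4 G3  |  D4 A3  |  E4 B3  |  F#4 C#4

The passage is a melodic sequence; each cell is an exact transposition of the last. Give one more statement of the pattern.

G#4 D#4

Unit = 2 notes; the statements start on C4, D4, E4, F#4, moving up a 2nd each time.
From G#4 the exact shape gives G#4 D#4.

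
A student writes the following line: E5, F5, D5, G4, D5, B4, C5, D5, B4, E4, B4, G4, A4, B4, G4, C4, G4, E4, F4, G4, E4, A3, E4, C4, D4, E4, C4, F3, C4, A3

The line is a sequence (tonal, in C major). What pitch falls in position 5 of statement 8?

Grouping in 6s, the 5th note of each cell is D5, B4, G4, E4, C4.
Carrying that down a 3rd forward: A3 → F3 → D3.

D3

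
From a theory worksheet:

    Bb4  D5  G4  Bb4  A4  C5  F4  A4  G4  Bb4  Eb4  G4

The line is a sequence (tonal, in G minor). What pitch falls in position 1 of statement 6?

The unit is 4 notes. Position-1 pitches of the 3 shown cells: Bb4, A4, G4.
Extending down a 2nd: F4 → Eb4 → D4.

D4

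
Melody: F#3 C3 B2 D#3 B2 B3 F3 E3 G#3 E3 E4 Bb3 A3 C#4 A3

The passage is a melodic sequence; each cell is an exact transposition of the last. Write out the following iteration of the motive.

A4 Eb4 D4 F#4 D4

Unit = 5 notes; the statements start on F#3, B3, E4, moving up a 4th each time.
Statement 4 starts on A4 and keeps the same exact contour: A4 Eb4 D4 F#4 D4.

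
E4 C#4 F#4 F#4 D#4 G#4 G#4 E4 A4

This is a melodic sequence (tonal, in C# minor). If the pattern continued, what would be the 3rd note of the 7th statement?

E5

With 3-note cells, note 3 of each statement runs F#4, G#4, A4.
Carrying that up a 2nd forward: B4 → C#5 → D#5 → E5.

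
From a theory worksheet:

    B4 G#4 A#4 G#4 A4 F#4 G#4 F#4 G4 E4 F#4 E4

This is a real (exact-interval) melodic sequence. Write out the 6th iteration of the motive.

With a 4-note motive the entries are B4, A4, G4, each down a 2nd from the previous.
Extending down a 2nd: F4 → Eb4 → Db4.
From Db4 the exact shape gives Db4 Bb3 C4 Bb3.

Db4 Bb3 C4 Bb3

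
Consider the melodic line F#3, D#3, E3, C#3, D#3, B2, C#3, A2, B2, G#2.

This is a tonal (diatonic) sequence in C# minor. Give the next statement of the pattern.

A2 F#2

The 2-note cells begin on F#3, E3, D#3, C#3, B2 — each down a 2nd from the last.
So cell 6 is A2 F#2.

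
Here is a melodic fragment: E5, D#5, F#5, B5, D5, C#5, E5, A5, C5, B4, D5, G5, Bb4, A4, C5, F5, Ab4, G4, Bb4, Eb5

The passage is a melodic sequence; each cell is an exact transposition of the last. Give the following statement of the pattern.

Gb4 F4 Ab4 Db5

Taking 4-note groups, the heads are E5, D5, C5, Bb4, Ab4: the pattern moves down a 2nd.
Statement 6 starts on Gb4 and keeps the same exact contour: Gb4 F4 Ab4 Db5.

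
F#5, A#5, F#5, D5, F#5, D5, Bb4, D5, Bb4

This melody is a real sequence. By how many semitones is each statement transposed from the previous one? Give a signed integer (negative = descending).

-4

With a 3-note motive the entries are F#5, D5, Bb4, each down a 3rd from the previous.
F#5→D5 is 74 − 78 = -4 semitones.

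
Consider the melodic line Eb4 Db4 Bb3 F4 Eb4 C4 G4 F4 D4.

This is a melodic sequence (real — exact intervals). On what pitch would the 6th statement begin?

C#5

The 3-note cells begin on Eb4, F4, G4 — each up a 2nd from the last.
Extending the heads up a 2nd: A4 → B4 → C#5.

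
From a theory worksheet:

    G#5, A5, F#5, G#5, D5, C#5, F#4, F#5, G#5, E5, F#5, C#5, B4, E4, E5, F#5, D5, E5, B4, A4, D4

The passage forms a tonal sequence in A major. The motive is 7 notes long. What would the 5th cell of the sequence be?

The 7-note cells begin on G#5, F#5, E5 — each down a 2nd from the last.
Carrying on: D5 → C#5.
Statement 5 starts on C#5 and keeps the same diatonic contour: C#5 D5 B4 C#5 G#4 F#4 B3.

C#5 D5 B4 C#5 G#4 F#4 B3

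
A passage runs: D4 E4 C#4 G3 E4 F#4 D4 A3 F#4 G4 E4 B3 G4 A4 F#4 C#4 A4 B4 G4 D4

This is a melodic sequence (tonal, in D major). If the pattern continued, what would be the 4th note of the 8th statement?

Grouping in 4s, the 4th note of each cell is G3, A3, B3, C#4, D4.
Each moves up a 2nd. Continuing: E4 → F#4 → G4.

G4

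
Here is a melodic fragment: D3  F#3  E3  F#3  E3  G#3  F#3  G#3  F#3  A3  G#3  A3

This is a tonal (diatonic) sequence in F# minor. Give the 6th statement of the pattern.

With a 4-note motive the entries are D3, E3, F#3, each up a 2nd from the previous.
Extending up a 2nd: G#3 → A3 → B3.
Statement 6 starts on B3 and keeps the same diatonic contour: B3 D4 C#4 D4.

B3 D4 C#4 D4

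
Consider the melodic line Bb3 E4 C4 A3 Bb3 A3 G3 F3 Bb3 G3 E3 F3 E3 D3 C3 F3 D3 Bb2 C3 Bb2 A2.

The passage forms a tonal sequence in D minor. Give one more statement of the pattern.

With a 7-note motive the entries are Bb3, F3, C3, each down a 4th from the previous.
From G2 the diatonic shape gives G2 C3 A2 F2 G2 F2 E2.

G2 C3 A2 F2 G2 F2 E2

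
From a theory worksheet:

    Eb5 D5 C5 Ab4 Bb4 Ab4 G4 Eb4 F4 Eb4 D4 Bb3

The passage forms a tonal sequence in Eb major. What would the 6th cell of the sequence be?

The 4-note cells begin on Eb5, Bb4, F4 — each down a 4th from the last.
Carrying on: C4 → G3 → D3.
From D3 the diatonic shape gives D3 C3 Bb2 G2.

D3 C3 Bb2 G2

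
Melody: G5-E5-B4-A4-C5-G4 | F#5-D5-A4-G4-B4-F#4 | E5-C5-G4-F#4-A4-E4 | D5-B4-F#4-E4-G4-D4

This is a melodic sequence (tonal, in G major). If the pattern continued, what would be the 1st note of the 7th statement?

A4

With 6-note cells, note 1 of each statement runs G5, F#5, E5, D5.
Carrying that down a 2nd forward: C5 → B4 → A4.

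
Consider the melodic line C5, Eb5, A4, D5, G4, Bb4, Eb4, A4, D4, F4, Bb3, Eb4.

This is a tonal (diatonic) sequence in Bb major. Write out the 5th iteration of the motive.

Taking 4-note groups, the heads are C5, G4, D4: the pattern moves down a 4th.
Continuing the starts: A3 → Eb3.
So cell 5 is Eb3 G3 C3 F3.

Eb3 G3 C3 F3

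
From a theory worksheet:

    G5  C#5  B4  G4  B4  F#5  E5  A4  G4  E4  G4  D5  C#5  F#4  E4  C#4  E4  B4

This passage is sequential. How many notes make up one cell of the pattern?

There are 18 notes; a 6-note unit gives 3 cells:
G5 C#5 B4 G4 B4 F#5 | E5 A4 G4 E4 G4 D5 | C#5 F#4 E4 C#4 E4 B4
That's a consistent down a 3rd shift per cell, and no other grouping gives one.

6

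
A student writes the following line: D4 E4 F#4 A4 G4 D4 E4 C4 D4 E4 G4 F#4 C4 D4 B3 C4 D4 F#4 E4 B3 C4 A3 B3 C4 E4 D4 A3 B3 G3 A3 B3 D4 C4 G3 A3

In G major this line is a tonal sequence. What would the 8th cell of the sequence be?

Taking 7-note groups, the heads are D4, C4, B3, A3, G3: the pattern moves down a 2nd.
Carrying on: F#3 → E3 → D3.
From D3 the diatonic shape gives D3 E3 F#3 A3 G3 D3 E3.

D3 E3 F#3 A3 G3 D3 E3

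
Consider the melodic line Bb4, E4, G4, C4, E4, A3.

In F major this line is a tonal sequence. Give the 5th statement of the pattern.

Unit = 2 notes; the statements start on Bb4, G4, E4, moving down a 3rd each time.
Continuing the starts: C4 → A3.
Statement 5 starts on A3 and keeps the same diatonic contour: A3 D3.

A3 D3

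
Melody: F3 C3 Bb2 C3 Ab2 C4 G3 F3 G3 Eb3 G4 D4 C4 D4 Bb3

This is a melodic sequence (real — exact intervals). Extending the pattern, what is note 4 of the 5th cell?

E5

With 5-note cells, note 4 of each statement runs C3, G3, D4.
Carrying that up a 5th forward: A4 → E5.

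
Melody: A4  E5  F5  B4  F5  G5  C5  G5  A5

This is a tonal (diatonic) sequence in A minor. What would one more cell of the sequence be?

Taking 3-note groups, the heads are A4, B4, C5: the pattern moves up a 2nd.
From D5 the diatonic shape gives D5 A5 B5.

D5 A5 B5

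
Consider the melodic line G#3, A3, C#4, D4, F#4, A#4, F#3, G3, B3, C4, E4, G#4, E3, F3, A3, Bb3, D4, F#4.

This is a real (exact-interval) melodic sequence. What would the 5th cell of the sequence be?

The 6-note cells begin on G#3, F#3, E3 — each down a 2nd from the last.
Carrying on: D3 → C3.
Statement 5 starts on C3 and keeps the same exact contour: C3 Db3 F3 Gb3 Bb3 D4.

C3 Db3 F3 Gb3 Bb3 D4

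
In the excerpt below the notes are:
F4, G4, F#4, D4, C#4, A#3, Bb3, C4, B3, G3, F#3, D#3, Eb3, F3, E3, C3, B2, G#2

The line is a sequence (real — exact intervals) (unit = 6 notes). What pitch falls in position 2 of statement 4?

Bb2

With 6-note cells, note 2 of each statement runs G4, C4, F3.
One more down a 5th gives Bb2.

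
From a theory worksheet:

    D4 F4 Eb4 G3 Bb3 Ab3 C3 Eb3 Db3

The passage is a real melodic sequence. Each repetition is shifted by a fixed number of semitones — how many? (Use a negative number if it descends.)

Taking 3-note groups, the heads are D4, G3, C3: the pattern moves down a 5th.
D4→G3 is 55 − 62 = -7 semitones.

-7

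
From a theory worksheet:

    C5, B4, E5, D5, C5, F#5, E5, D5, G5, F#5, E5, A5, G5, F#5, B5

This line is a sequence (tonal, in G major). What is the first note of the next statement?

A5

Taking 3-note groups, the heads are C5, D5, E5, F#5, G5: the pattern moves up a 2nd.
One more step up a 2nd gives A5.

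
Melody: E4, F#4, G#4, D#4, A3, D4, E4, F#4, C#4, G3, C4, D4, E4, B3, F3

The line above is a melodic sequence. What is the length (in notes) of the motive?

5

Try groups of 5 (3 cells in 15 notes):
E4 F#4 G#4 D#4 A3 | D4 E4 F#4 C#4 G3 | C4 D4 E4 B3 F3
Each cell is the previous one down a 2nd — so the unit is 5 notes.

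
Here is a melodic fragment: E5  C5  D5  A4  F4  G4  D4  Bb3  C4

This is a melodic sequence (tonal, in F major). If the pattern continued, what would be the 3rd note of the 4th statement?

Grouping in 3s, the 3rd note of each cell is D5, G4, C4.
From C4, down a 5th gives F3.

F3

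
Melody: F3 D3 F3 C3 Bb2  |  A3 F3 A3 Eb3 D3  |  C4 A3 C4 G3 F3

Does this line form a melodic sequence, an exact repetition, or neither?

sequence

Each 5-note cell is the previous one transposed up a 3rd.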